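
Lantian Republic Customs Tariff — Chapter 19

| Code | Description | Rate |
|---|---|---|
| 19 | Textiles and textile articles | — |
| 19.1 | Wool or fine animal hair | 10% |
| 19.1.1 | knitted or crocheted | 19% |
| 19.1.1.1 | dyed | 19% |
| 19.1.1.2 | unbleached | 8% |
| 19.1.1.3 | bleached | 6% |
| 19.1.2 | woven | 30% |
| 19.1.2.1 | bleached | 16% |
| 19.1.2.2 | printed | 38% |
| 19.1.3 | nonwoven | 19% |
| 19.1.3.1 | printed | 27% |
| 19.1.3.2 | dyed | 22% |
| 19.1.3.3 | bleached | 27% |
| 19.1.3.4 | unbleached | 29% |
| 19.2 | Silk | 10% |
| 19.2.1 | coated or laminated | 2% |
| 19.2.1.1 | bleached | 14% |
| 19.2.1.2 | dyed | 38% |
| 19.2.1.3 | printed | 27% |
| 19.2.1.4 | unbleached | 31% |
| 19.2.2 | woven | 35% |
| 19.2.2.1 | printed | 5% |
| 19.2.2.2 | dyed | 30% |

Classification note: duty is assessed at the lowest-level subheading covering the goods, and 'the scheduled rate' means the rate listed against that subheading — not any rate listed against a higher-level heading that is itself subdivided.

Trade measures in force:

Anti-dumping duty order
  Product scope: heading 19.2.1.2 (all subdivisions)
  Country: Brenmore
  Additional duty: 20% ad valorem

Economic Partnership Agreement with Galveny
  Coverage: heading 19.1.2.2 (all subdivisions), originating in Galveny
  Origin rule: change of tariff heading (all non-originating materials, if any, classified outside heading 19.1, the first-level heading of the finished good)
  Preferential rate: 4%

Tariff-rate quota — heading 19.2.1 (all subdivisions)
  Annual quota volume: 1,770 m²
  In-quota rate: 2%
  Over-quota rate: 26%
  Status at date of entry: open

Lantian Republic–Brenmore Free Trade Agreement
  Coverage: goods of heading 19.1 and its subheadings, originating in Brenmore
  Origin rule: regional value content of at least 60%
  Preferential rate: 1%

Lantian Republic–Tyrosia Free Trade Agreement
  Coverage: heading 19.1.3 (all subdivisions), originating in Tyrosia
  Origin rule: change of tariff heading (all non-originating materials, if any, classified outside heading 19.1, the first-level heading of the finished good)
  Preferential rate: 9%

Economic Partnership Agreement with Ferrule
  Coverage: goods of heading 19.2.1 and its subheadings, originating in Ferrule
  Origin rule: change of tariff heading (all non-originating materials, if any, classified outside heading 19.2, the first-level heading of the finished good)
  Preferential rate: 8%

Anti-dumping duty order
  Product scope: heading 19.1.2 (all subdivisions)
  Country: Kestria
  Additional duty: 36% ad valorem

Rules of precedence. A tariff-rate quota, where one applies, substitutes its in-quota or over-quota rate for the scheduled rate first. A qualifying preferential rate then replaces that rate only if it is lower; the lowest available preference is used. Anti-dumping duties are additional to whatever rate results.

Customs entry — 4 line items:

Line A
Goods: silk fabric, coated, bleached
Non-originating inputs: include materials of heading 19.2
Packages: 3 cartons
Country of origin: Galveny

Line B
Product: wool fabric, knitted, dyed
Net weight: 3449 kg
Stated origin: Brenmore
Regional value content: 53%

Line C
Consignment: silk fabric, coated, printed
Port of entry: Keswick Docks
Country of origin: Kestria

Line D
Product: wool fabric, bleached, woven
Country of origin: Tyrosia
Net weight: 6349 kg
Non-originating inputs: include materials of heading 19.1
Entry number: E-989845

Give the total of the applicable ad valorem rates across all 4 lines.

39%

Line A: silk → 19.2; coated → 19.2.1; bleached → 19.2.1.1. Scheduled 14%. quota on 19.2.1 open → in-quota 2%; Galveny agreement on 19.1.2.2: 19.2.1.1 not covered. → 2%.
Line B: wool → 19.1; knitted → 19.1.1; dyed → 19.1.1.1. Scheduled 19%. Brenmore agreement on 19.1: RVC < 60%. → 19%.
Line C: silk → 19.2; coated → 19.2.1; printed → 19.2.1.3. Scheduled 27%. quota on 19.2.1 open → in-quota 2%. → 2%.
Line D: wool → 19.1; woven → 19.1.2; bleached → 19.1.2.1. Scheduled 16%. Tyrosia agreement on 19.1.3: 19.1.2.1 not covered. → 16%.
Sum: 2% + 19% + 2% + 16% = 39%.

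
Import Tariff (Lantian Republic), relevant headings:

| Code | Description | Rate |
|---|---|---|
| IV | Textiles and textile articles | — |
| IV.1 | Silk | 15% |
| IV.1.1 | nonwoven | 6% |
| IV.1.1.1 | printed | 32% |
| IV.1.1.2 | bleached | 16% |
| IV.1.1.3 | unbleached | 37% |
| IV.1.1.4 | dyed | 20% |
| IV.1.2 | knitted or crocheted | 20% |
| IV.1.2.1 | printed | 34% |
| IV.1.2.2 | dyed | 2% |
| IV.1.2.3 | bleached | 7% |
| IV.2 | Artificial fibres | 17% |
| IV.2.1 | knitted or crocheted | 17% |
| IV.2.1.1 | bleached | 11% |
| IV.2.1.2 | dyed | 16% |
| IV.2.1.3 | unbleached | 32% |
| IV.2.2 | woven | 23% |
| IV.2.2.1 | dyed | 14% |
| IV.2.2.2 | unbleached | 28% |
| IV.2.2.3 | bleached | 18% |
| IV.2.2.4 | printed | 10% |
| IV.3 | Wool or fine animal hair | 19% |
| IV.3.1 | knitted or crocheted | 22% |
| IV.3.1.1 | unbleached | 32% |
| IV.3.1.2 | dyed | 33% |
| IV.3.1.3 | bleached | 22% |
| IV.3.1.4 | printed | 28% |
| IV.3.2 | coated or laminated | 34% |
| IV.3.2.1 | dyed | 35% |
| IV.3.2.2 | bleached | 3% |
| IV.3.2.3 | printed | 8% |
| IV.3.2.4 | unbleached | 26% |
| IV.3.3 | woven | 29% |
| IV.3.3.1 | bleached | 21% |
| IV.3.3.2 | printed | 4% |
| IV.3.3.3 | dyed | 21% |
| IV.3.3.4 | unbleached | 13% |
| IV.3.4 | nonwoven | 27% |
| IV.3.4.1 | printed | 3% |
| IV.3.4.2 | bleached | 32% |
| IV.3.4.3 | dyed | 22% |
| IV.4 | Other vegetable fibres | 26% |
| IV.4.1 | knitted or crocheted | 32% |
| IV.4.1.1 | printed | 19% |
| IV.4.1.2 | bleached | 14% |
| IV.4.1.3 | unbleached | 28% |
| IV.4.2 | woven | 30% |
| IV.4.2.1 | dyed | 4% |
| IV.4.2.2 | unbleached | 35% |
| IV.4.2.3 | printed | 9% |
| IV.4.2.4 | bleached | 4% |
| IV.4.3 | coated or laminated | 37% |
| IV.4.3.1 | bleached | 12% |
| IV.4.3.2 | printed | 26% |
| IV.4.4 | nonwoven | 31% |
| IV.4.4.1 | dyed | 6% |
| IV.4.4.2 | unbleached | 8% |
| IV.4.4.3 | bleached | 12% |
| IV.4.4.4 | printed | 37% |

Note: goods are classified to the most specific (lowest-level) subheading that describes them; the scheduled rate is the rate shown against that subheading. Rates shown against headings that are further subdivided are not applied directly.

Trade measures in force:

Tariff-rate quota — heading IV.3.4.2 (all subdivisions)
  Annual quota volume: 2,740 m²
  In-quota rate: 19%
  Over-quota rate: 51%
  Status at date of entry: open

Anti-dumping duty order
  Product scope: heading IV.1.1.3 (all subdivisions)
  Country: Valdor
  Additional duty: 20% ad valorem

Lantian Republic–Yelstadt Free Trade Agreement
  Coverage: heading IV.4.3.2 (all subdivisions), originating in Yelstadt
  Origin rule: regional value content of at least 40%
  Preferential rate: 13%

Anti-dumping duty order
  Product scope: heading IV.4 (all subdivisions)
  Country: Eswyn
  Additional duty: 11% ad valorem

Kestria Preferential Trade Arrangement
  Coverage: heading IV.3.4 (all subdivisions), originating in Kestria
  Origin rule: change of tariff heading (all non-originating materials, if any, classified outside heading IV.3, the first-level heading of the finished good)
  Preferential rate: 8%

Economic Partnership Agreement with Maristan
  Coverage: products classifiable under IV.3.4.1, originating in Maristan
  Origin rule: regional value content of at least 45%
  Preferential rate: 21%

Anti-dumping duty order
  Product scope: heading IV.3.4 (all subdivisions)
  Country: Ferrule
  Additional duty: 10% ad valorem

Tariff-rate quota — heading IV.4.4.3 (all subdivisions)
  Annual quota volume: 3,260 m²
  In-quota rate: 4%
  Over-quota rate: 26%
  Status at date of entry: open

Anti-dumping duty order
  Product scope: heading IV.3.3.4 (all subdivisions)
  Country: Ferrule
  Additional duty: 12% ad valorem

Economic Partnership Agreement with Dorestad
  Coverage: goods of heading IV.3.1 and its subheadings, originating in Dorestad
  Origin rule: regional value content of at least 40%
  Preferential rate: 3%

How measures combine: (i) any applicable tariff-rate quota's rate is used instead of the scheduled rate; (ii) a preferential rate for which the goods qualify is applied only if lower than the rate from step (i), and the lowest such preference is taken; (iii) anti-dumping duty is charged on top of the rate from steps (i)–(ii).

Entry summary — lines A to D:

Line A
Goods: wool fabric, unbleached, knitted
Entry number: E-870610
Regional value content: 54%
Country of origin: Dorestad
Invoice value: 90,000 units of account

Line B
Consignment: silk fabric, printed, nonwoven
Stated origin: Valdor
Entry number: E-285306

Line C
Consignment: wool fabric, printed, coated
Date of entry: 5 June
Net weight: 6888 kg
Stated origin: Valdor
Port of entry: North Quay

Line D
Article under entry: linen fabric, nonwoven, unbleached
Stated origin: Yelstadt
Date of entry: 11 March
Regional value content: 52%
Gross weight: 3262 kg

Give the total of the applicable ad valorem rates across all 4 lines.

Line A: wool → IV.3; knitted → IV.3.1; unbleached → IV.3.1.1. Scheduled 32%. Dorestad agreement on IV.3.1: RVC ≥ 40% → 3% available; preferential 3%. → 3%.
Line B: silk → IV.1; nonwoven → IV.1.1; printed → IV.1.1.1. Scheduled 32%. No special measure applies. → 32%.
Line C: wool → IV.3; coated → IV.3.2; printed → IV.3.2.3. Scheduled 8%. No special measure applies. → 8%.
Line D: linen → IV.4; nonwoven → IV.4.4; unbleached → IV.4.4.2. Scheduled 8%. Yelstadt agreement on IV.4.3.2: IV.4.4.2 not covered. → 8%.
Sum: 3% + 32% + 8% + 8% = 51%.

51%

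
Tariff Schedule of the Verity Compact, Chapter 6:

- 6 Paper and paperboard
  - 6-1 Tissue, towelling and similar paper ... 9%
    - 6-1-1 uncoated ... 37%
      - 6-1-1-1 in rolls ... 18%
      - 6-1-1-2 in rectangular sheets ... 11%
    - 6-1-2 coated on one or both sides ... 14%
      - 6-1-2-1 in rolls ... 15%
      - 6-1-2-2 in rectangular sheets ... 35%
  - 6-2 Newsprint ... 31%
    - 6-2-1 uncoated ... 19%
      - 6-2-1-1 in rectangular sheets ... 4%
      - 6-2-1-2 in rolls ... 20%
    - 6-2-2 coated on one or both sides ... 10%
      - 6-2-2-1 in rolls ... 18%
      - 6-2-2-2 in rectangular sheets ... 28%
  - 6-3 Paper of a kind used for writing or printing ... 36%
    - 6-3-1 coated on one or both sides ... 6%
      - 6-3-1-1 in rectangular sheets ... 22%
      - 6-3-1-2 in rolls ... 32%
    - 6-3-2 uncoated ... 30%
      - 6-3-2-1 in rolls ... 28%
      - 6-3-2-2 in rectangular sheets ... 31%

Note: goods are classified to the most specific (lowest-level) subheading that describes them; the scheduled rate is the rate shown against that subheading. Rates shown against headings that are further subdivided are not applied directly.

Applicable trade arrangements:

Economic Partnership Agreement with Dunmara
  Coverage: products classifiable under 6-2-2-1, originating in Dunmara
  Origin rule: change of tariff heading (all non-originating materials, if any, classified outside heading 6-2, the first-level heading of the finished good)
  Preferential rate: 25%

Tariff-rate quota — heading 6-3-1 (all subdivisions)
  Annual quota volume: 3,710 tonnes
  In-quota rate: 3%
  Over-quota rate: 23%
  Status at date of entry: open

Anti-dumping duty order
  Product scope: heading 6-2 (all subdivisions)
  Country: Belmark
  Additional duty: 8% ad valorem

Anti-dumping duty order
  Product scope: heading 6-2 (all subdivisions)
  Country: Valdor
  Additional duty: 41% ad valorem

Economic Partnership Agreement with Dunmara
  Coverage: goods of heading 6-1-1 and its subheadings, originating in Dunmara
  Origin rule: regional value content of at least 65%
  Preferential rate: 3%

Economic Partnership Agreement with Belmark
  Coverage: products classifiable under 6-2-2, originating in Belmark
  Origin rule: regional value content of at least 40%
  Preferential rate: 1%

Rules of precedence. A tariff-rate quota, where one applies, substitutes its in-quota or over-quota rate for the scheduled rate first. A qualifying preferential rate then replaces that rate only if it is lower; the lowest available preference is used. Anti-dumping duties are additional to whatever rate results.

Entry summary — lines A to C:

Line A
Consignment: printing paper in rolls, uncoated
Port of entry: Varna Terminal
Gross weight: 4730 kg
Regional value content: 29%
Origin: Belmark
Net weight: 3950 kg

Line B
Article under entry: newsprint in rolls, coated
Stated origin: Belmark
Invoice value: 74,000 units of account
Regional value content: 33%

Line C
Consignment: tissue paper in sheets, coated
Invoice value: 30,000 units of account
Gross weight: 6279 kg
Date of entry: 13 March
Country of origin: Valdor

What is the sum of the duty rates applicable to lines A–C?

89%

Line A: printing paper → 6-3; uncoated → 6-3-2; in rolls → 6-3-2-1. Scheduled 28%. Belmark agreement on 6-2-2: 6-3-2-1 not covered. → 28%.
Line B: newsprint → 6-2; coated → 6-2-2; in rolls → 6-2-2-1. Scheduled 18%. Belmark agreement on 6-2-2: RVC < 40%; anti-dumping (Belmark, 6-2): +8%; total 18% + 8% = 26%. → 26%.
Line C: tissue paper → 6-1; coated → 6-1-2; in sheets → 6-1-2-2. Scheduled 35%. No special measure applies. → 35%.
Sum: 28% + 26% + 35% = 89%.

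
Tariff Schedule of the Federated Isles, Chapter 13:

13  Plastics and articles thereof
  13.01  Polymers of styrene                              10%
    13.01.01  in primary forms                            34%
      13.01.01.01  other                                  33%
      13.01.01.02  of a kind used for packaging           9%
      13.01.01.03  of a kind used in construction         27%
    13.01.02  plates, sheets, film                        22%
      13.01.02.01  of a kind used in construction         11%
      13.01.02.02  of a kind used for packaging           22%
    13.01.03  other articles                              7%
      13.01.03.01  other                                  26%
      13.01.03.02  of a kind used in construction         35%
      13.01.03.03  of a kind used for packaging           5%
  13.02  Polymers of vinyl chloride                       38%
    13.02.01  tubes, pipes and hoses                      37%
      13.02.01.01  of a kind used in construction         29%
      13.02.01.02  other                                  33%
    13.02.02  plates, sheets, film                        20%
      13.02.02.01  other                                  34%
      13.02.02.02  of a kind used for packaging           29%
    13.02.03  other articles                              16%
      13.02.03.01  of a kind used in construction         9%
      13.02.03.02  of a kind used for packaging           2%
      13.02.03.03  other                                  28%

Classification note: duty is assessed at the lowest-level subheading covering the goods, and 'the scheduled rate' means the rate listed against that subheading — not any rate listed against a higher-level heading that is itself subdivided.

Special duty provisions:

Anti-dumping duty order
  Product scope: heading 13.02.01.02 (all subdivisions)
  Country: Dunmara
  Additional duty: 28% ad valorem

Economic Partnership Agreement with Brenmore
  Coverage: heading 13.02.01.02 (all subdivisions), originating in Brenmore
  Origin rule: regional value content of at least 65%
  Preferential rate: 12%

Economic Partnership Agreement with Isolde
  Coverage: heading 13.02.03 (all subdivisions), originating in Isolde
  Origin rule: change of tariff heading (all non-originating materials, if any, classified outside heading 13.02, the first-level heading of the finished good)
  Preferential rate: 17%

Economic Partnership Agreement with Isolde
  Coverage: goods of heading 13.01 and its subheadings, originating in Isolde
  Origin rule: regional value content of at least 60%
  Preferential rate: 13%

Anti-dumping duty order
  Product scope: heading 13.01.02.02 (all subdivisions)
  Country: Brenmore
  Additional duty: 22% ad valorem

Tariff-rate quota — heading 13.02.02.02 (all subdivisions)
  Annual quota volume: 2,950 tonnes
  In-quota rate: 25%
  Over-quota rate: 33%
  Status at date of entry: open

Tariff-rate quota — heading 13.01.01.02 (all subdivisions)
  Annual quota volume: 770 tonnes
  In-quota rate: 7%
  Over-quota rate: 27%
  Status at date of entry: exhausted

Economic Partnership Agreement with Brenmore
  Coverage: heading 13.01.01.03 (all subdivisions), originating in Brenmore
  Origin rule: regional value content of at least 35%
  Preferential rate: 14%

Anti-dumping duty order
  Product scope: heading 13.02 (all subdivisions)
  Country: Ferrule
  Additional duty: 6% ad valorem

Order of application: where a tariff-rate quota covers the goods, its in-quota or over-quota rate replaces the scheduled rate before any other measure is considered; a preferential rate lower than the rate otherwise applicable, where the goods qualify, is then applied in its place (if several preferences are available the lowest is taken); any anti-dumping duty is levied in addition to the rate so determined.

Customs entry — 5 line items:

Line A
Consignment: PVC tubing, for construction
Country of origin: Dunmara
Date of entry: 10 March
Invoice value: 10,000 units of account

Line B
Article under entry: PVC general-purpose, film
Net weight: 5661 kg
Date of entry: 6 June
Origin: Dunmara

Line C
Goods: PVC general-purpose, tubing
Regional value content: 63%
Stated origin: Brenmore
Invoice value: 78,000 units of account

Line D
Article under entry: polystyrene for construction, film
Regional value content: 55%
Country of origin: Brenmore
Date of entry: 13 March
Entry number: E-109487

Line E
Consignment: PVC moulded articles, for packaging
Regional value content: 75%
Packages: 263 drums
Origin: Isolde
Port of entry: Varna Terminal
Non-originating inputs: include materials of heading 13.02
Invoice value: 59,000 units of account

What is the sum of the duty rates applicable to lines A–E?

109%

Line A: PVC → 13.02; tubing → 13.02.01; for construction → 13.02.01.01. Scheduled 29%. No special measure applies. → 29%.
Line B: PVC → 13.02; film → 13.02.02; general-purpose → 13.02.02.01. Scheduled 34%. No special measure applies. → 34%.
Line C: PVC → 13.02; tubing → 13.02.01; general-purpose → 13.02.01.02. Scheduled 33%. Brenmore agreement on 13.02.01.02: RVC < 65%; Brenmore agreement on 13.01.01.03: 13.02.01.02 not covered. → 33%.
Line D: polystyrene → 13.01; film → 13.01.02; for construction → 13.01.02.01. Scheduled 11%. Brenmore agreement on 13.02.01.02: 13.01.02.01 not covered; Brenmore agreement on 13.01.01.03: 13.01.02.01 not covered. → 11%.
Line E: PVC → 13.02; moulded articles → 13.02.03; for packaging → 13.02.03.02. Scheduled 2%. Isolde agreement on 13.02.03: CTH not met; Isolde agreement on 13.01: 13.02.03.02 not covered. → 2%.
Sum: 29% + 34% + 33% + 11% + 2% = 109%.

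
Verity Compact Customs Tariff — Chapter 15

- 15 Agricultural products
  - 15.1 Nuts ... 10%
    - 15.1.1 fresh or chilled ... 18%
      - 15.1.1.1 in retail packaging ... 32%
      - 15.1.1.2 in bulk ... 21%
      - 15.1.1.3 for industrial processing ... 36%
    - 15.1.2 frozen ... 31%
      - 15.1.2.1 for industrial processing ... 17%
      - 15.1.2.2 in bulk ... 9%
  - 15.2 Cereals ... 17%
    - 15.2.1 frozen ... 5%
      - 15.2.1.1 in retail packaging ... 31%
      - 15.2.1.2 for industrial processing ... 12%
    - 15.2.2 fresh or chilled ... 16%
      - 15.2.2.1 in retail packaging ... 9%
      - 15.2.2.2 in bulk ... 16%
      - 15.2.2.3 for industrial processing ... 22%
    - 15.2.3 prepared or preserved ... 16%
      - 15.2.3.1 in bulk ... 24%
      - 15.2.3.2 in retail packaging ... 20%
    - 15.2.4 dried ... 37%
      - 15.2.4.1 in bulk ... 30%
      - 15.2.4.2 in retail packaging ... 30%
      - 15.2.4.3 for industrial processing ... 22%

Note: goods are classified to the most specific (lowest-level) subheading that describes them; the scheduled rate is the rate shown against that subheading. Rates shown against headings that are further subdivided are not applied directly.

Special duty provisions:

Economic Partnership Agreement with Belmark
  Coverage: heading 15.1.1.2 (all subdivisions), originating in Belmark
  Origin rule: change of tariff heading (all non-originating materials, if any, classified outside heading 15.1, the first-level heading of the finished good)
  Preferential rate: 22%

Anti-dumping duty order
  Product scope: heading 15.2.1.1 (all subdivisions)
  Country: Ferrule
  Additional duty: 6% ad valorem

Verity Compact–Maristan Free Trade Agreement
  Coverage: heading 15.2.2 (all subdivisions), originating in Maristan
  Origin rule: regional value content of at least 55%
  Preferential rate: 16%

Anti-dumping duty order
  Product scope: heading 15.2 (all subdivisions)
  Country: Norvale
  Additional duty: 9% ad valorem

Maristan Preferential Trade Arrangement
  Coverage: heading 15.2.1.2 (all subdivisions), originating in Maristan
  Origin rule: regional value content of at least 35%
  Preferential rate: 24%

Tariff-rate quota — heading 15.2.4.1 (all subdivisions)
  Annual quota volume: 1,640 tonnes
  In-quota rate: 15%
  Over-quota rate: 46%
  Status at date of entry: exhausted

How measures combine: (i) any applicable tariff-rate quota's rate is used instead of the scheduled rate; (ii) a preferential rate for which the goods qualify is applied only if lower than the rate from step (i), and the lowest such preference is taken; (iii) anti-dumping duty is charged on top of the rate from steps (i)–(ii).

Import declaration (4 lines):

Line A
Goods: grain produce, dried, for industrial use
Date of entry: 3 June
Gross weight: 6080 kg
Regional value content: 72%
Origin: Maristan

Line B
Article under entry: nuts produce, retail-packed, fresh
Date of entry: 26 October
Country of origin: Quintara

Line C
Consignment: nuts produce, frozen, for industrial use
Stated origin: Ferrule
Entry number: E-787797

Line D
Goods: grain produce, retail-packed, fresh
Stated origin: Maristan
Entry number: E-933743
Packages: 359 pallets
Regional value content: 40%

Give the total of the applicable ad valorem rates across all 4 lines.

Line A: grain → 15.2; dried → 15.2.4; for industrial use → 15.2.4.3. Scheduled 22%. Maristan agreement on 15.2.2: 15.2.4.3 not covered; Maristan agreement on 15.2.1.2: 15.2.4.3 not covered. → 22%.
Line B: nuts → 15.1; fresh → 15.1.1; retail-packed → 15.1.1.1. Scheduled 32%. No special measure applies. → 32%.
Line C: nuts → 15.1; frozen → 15.1.2; for industrial use → 15.1.2.1. Scheduled 17%. No special measure applies. → 17%.
Line D: grain → 15.2; fresh → 15.2.2; retail-packed → 15.2.2.1. Scheduled 9%. Maristan agreement on 15.2.2: RVC < 55%; Maristan agreement on 15.2.1.2: 15.2.2.1 not covered. → 9%.
Sum: 22% + 32% + 17% + 9% = 80%.

80%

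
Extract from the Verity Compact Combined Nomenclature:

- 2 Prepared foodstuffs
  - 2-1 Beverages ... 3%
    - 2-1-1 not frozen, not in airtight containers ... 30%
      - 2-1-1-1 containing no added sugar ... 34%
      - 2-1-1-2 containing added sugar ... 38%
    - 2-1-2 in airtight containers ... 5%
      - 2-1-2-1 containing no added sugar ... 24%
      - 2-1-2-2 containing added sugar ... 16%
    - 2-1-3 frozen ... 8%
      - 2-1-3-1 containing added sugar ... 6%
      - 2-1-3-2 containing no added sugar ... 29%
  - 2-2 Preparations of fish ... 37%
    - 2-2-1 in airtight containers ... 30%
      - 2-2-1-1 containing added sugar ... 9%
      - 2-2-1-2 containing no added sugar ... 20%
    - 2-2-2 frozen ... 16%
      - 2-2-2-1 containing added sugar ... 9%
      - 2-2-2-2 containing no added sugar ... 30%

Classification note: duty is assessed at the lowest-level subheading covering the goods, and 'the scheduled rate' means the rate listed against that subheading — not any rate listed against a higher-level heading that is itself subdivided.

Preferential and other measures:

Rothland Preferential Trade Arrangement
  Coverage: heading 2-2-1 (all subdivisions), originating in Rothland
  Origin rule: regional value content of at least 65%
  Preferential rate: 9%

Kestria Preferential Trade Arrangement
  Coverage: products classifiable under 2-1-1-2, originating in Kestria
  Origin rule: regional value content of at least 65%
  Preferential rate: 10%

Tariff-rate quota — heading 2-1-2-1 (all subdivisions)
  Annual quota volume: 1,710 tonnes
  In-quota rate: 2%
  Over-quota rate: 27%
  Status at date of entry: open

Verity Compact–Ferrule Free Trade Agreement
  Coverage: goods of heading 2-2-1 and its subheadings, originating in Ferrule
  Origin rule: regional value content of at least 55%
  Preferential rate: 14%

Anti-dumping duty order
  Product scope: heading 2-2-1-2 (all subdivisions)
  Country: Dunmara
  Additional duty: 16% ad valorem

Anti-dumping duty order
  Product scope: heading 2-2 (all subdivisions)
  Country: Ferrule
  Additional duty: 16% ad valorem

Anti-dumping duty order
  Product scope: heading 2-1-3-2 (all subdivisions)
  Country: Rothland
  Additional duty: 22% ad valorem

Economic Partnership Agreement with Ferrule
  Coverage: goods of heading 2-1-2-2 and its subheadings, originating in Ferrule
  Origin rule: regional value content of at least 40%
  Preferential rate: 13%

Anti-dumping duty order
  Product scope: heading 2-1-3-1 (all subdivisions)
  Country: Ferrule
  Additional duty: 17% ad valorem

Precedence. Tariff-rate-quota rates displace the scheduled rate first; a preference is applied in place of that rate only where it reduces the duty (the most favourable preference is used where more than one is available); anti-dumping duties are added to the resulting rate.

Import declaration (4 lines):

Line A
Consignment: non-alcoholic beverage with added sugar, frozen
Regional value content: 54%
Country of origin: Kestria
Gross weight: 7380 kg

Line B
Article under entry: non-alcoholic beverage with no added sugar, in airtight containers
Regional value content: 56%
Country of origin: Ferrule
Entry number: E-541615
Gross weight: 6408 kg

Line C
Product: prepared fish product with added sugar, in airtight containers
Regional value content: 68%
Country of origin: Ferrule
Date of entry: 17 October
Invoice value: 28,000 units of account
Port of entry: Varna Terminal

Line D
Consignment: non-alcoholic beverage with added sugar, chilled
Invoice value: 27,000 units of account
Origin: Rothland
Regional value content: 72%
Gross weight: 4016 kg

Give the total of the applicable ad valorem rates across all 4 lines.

71%

Line A: non-alcoholic beverage → 2-1; frozen → 2-1-3; with added sugar → 2-1-3-1. Scheduled 6%. Kestria agreement on 2-1-1-2: 2-1-3-1 not covered. → 6%.
Line B: non-alcoholic beverage → 2-1; in airtight containers → 2-1-2; with no added sugar → 2-1-2-1. Scheduled 24%. quota on 2-1-2-1 open → in-quota 2%; Ferrule agreement on 2-2-1: 2-1-2-1 not covered; Ferrule agreement on 2-1-2-2: 2-1-2-1 not covered. → 2%.
Line C: prepared fish product → 2-2; in airtight containers → 2-2-1; with added sugar → 2-2-1-1. Scheduled 9%. Ferrule agreement on 2-2-1: RVC ≥ 55% → 14% available; Ferrule agreement on 2-1-2-2: 2-2-1-1 not covered; preference 14% not lower than 9% → no reduction; anti-dumping (Ferrule, 2-2): +16%; total 9% + 16% = 25%. → 25%.
Line D: non-alcoholic beverage → 2-1; chilled → 2-1-1; with added sugar → 2-1-1-2. Scheduled 38%. Rothland agreement on 2-2-1: 2-1-1-2 not covered. → 38%.
Sum: 6% + 2% + 25% + 38% = 71%.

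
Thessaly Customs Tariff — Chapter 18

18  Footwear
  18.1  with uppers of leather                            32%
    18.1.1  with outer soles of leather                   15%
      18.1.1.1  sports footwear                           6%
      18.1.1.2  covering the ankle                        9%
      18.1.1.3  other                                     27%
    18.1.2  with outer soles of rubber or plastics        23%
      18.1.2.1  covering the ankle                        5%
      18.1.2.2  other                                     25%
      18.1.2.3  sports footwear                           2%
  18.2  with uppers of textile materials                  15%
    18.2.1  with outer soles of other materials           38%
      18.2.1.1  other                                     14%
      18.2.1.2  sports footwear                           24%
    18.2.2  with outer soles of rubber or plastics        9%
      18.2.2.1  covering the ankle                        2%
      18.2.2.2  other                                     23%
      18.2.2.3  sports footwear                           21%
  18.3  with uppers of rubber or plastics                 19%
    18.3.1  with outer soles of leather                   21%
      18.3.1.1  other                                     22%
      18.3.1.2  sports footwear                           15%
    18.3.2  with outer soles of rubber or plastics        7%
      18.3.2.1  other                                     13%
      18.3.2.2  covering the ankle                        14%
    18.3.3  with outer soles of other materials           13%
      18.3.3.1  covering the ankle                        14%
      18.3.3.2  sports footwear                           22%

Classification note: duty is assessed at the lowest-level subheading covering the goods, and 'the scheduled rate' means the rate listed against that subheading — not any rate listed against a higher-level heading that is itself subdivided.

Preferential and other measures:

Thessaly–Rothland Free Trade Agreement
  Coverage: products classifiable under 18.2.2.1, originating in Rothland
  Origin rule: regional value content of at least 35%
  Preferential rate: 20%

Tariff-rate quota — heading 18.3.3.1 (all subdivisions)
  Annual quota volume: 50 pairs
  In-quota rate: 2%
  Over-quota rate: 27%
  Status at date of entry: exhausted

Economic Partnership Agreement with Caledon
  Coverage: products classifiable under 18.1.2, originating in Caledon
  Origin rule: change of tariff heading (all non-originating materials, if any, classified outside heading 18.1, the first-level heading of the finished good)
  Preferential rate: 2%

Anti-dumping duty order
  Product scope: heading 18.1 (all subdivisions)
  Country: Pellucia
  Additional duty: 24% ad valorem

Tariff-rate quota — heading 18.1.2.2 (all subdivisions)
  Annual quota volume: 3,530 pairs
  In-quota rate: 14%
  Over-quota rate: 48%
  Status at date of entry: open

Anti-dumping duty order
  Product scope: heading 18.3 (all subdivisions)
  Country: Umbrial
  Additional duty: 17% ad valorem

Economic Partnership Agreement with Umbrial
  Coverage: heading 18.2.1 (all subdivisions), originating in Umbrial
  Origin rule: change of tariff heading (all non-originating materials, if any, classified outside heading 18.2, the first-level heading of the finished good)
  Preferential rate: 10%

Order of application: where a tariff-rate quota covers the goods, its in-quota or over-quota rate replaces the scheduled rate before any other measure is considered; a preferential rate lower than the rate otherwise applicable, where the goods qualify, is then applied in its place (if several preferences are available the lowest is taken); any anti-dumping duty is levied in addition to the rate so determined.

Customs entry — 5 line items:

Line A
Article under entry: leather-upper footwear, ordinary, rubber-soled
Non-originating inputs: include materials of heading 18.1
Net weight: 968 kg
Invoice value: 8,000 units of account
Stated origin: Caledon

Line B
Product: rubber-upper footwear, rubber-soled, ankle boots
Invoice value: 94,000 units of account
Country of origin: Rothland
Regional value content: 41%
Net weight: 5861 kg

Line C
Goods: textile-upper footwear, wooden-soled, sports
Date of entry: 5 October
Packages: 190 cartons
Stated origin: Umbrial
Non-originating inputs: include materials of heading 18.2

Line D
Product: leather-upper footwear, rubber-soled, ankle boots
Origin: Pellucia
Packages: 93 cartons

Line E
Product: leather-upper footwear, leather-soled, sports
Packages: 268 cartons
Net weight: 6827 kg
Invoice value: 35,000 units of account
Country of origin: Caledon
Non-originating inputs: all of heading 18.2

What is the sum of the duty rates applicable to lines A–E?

Line A: leather-upper → 18.1; rubber-soled → 18.1.2; ordinary → 18.1.2.2. Scheduled 25%. quota on 18.1.2.2 open → in-quota 14%; Caledon agreement on 18.1.2: CTH not met. → 14%.
Line B: rubber-upper → 18.3; rubber-soled → 18.3.2; ankle boots → 18.3.2.2. Scheduled 14%. Rothland agreement on 18.2.2.1: 18.3.2.2 not covered. → 14%.
Line C: textile-upper → 18.2; wooden-soled → 18.2.1; sports → 18.2.1.2. Scheduled 24%. Umbrial agreement on 18.2.1: CTH not met. → 24%.
Line D: leather-upper → 18.1; rubber-soled → 18.1.2; ankle boots → 18.1.2.1. Scheduled 5%. anti-dumping (Pellucia, 18.1): +24%; total 5% + 24% = 29%. → 29%.
Line E: leather-upper → 18.1; leather-soled → 18.1.1; sports → 18.1.1.1. Scheduled 6%. Caledon agreement on 18.1.2: 18.1.1.1 not covered. → 6%.
Sum: 14% + 14% + 24% + 29% + 6% = 87%.

87%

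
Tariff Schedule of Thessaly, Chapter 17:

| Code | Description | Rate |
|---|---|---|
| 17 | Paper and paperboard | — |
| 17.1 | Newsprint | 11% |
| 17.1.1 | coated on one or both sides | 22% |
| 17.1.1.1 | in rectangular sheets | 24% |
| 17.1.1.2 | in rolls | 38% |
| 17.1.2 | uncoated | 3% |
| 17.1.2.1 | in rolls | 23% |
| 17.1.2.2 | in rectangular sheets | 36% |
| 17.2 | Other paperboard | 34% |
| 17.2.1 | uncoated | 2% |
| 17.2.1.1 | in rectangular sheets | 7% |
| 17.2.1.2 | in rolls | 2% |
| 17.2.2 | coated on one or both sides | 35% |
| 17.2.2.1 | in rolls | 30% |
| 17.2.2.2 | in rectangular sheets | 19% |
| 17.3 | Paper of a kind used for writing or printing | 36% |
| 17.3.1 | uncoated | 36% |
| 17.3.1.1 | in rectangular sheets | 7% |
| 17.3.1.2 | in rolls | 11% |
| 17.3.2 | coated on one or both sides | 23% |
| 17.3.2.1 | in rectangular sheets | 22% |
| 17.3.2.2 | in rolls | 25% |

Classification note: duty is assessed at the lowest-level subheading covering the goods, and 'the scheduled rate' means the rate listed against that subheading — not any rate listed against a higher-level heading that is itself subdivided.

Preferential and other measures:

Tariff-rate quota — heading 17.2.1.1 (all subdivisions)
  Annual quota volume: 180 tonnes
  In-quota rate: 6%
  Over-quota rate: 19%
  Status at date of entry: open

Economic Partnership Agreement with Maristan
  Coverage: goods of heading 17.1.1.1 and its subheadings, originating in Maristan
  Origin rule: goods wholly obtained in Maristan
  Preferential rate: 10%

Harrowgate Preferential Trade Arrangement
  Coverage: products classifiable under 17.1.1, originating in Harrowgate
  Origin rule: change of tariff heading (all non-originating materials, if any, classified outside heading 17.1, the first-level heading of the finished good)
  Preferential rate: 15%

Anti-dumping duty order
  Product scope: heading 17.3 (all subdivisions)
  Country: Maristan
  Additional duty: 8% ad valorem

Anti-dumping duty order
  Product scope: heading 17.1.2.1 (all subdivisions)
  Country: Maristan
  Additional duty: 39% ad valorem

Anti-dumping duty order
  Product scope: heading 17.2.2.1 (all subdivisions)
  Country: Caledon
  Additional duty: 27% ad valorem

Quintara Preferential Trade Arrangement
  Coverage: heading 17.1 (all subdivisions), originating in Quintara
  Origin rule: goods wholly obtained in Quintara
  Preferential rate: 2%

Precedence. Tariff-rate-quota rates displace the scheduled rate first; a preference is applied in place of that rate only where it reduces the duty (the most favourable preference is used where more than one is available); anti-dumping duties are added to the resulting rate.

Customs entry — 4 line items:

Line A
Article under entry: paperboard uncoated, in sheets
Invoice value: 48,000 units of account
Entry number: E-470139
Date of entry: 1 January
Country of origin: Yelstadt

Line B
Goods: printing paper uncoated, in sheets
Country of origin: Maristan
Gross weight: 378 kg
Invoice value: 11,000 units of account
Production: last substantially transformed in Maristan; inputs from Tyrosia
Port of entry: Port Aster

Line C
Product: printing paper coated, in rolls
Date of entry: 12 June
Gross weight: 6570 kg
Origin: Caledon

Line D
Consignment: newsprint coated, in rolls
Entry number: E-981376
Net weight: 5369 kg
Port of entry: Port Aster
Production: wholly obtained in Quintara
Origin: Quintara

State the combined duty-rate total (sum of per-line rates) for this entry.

48%

Line A: paperboard → 17.2; uncoated → 17.2.1; in sheets → 17.2.1.1. Scheduled 7%. quota on 17.2.1.1 open → in-quota 6%. → 6%.
Line B: printing paper → 17.3; uncoated → 17.3.1; in sheets → 17.3.1.1. Scheduled 7%. Maristan agreement on 17.1.1.1: 17.3.1.1 not covered; anti-dumping (Maristan, 17.3): +8%; total 7% + 8% = 15%. → 15%.
Line C: printing paper → 17.3; coated → 17.3.2; in rolls → 17.3.2.2. Scheduled 25%. No special measure applies. → 25%.
Line D: newsprint → 17.1; coated → 17.1.1; in rolls → 17.1.1.2. Scheduled 38%. Quintara agreement on 17.1: wholly obtained → 2% available; preferential 2%. → 2%.
Sum: 6% + 15% + 25% + 2% = 48%.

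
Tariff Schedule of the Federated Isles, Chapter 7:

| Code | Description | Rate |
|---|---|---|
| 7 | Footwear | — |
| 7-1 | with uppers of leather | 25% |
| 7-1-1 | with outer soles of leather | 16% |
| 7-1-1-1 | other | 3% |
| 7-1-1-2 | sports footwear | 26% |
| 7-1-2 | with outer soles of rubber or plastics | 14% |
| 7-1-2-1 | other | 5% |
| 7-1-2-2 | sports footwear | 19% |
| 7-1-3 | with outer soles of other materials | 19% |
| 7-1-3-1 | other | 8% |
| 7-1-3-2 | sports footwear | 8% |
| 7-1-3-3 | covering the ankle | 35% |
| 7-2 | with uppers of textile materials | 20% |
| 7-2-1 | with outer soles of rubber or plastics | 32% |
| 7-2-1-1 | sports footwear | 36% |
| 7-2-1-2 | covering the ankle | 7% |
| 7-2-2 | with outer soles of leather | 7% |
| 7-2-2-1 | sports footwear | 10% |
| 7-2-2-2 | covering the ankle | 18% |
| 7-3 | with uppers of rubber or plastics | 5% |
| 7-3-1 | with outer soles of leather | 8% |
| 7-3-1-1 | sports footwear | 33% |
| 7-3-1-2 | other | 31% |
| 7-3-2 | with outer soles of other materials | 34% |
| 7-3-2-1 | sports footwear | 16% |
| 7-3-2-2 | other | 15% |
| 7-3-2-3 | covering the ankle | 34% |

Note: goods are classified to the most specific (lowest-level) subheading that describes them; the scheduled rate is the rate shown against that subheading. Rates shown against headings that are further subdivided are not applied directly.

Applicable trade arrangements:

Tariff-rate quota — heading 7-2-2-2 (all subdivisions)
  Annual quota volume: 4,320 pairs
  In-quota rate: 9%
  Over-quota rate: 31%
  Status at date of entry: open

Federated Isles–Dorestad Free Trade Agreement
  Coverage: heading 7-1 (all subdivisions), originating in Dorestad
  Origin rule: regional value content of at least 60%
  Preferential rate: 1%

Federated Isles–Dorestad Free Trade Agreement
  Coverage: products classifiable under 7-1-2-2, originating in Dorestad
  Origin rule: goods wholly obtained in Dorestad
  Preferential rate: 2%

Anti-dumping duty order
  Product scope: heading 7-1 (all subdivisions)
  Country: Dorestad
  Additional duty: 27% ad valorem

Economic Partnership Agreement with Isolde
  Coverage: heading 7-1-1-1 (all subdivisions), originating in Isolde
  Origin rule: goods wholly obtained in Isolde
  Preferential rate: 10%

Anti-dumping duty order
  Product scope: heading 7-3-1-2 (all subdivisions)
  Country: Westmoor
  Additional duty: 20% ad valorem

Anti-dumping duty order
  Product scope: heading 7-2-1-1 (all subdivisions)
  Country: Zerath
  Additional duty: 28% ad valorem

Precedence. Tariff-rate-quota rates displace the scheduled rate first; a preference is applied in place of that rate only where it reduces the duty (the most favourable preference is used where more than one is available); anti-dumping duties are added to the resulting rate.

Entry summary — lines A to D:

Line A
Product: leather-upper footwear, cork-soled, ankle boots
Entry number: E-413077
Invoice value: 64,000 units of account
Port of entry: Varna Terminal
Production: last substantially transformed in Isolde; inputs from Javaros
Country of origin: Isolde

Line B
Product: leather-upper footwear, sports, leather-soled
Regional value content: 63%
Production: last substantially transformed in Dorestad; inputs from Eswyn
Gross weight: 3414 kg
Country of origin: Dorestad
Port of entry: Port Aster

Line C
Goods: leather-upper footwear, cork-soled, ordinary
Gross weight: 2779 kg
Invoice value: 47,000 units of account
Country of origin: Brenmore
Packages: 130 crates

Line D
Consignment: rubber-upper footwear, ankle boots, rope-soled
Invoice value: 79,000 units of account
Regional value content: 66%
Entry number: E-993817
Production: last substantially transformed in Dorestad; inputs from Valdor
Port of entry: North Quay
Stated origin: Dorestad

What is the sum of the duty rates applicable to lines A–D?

105%

Line A: leather-upper → 7-1; cork-soled → 7-1-3; ankle boots → 7-1-3-3. Scheduled 35%. Isolde agreement on 7-1-1-1: 7-1-3-3 not covered. → 35%.
Line B: leather-upper → 7-1; leather-soled → 7-1-1; sports → 7-1-1-2. Scheduled 26%. Dorestad agreement on 7-1: RVC ≥ 60% → 1% available; Dorestad agreement on 7-1-2-2: 7-1-1-2 not covered; preferential 1%; anti-dumping (Dorestad, 7-1): +27%; total 1% + 27% = 28%. → 28%.
Line C: leather-upper → 7-1; cork-soled → 7-1-3; ordinary → 7-1-3-1. Scheduled 8%. No special measure applies. → 8%.
Line D: rubber-upper → 7-3; rope-soled → 7-3-2; ankle boots → 7-3-2-3. Scheduled 34%. Dorestad agreement on 7-1: 7-3-2-3 not covered; Dorestad agreement on 7-1-2-2: 7-3-2-3 not covered. → 34%.
Sum: 35% + 28% + 8% + 34% = 105%.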